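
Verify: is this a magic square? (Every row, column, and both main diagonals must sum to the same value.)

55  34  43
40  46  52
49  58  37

No — column 2 sums to 138 but column 3 sums to 132.

Row 1: 55 + 34 + 43 = 132.
Row 2: 40 + 46 + 52 = 138.
Row 3: 49 + 58 + 37 = 144.
Column 1: 55 + 40 + 49 = 144.
Column 2: 34 + 46 + 58 = 138.
Column 3: 43 + 52 + 37 = 132.
Main diagonal: 55 + 46 + 37 = 138.
Anti-diagonal: 43 + 46 + 49 = 138.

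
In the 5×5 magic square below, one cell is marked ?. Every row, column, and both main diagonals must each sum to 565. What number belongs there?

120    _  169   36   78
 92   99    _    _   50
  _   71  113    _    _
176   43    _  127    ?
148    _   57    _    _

Row 1 needs 565; the known cells sum to 403, so (1,2) = 162.
Column 1 needs 565; the known cells sum to 536, so (3,1) = 29.
The remaining cell in column 2 is (5,2) = 565 − 375 = 190.
Using main diagonal: 120 + 99 + 113 + 127 + ? → (5,5) = 565 − 459 = 106.
From anti-diagonal, 565 − (78 + 113 + 43 + 148) gives (2,4) = 183.
From row 2, 565 − (92 + 99 + 183 + 50) gives (2,3) = 141.
From row 5, 565 − (148 + 190 + 57 + 106) gives (5,4) = 64.
The remaining cell in column 3 is (4,3) = 565 − 480 = 85.
From column 4, 565 − (36 + 183 + 127 + 64) gives (3,4) = 155.
From row 3, 565 − (29 + 71 + 113 + 155) gives (3,5) = 197.
Row 4: 176 + 43 + 85 + 127 + ? = 565, so (4,5) = 134.

134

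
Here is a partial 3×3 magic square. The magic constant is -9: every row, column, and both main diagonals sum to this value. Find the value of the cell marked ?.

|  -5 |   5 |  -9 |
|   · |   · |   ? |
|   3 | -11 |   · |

1

Row 3 needs -9; the known cells sum to -8, so (3,3) = -1.
Column 1 needs -9; the known cells sum to -2, so (2,1) = -7.
Using column 2: 5 + (-11) + ? → (2,2) = -9 − (-6) = -3.
Column 3 must total -9; the given cells sum to -10, so (2,3) = 1.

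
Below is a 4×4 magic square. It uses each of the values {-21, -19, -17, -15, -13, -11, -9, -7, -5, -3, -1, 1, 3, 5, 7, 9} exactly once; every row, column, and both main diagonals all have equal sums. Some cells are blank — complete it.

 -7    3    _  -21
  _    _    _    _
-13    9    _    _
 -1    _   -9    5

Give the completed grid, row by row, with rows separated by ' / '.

The 16 entries sum to -96, so each line sums to -96/4 = -24.
From row 1, -24 − (-7 + 3 + (-21)) gives (1,3) = 1.
The remaining cell in row 4 is (4,2) = -24 − (-5) = -19.
From column 1, -24 − (-7 + (-13) + (-1)) gives (2,1) = -3.
Using column 2: 3 + 9 + (-19) + ? → (2,2) = -24 − (-7) = -17.
Main diagonal needs -24; the known cells sum to -19, so (3,3) = -5.
From anti-diagonal, -24 − (-21 + 9 + (-1)) gives (2,3) = -11.
From row 2, -24 − (-3 + (-17) + (-11)) gives (2,4) = 7.
Row 3 needs -24; the known cells sum to -9, so (3,4) = -15.

-7 3 1 -21 / -3 -17 -11 7 / -13 9 -5 -15 / -1 -19 -9 5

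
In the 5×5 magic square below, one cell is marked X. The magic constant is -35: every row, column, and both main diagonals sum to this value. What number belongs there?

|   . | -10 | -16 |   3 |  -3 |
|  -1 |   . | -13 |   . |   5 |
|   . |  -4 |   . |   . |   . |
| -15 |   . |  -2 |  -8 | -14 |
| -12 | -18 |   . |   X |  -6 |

The remaining cell in row 1 is (1,1) = -35 − (-26) = -9.
From row 4, -35 − (-15 + (-2) + (-8) + (-14)) gives (4,2) = 4.
Column 1 needs -35; the known cells sum to -37, so (3,1) = 2.
Column 2: -10 + (-4) + 4 + (-18) + ? = -35, so (2,2) = -7.
Using column 5: -3 + 5 + (-14) + (-6) + ? → (3,5) = -35 − (-18) = -17.
Main diagonal needs -35; the known cells sum to -30, so (3,3) = -5.
Using anti-diagonal: -3 + (-5) + 4 + (-12) + ? → (2,4) = -35 − (-16) = -19.
From row 3, -35 − (2 + (-4) + (-5) + (-17)) gives (3,4) = -11.
Column 3 needs -35; the known cells sum to -36, so (5,3) = 1.
Column 4 must total -35; the given cells sum to -35, so (5,4) = 0.

0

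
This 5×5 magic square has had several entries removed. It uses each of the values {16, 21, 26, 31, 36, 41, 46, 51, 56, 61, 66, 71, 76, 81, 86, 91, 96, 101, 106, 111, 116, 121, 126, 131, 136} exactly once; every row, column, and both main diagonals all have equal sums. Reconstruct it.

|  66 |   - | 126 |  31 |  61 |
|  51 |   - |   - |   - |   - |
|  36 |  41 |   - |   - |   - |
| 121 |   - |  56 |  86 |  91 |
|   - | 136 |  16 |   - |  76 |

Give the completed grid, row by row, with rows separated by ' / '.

66 96 126 31 61 / 51 81 111 116 21 / 36 41 71 101 131 / 121 26 56 86 91 / 106 136 16 46 76

The 25 entries sum to 1900, so each line sums to 1900/5 = 380.
Using row 1: 66 + 126 + 31 + 61 + ? → (1,2) = 380 − 284 = 96.
The remaining cell in row 4 is (4,2) = 380 − 354 = 26.
Column 1 must total 380; the given cells sum to 274, so (5,1) = 106.
Column 2: 96 + 41 + 26 + 136 + ? = 380, so (2,2) = 81.
Main diagonal: 66 + 81 + 86 + 76 + ? = 380, so (3,3) = 71.
Anti-diagonal needs 380; the known cells sum to 264, so (2,4) = 116.
Row 5 must total 380; the given cells sum to 334, so (5,4) = 46.
Using column 3: 126 + 71 + 56 + 16 + ? → (2,3) = 380 − 269 = 111.
From column 4, 380 − (31 + 116 + 86 + 46) gives (3,4) = 101.
Row 2 needs 380; the known cells sum to 359, so (2,5) = 21.
From row 3, 380 − (36 + 41 + 71 + 101) gives (3,5) = 131.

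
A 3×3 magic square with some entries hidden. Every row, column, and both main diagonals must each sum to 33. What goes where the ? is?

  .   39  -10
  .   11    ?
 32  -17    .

25

Row 1: 39 + (-10) + ? = 33, so (1,1) = 4.
Row 3 needs 33; the known cells sum to 15, so (3,3) = 18.
Column 1 needs 33; the known cells sum to 36, so (2,1) = -3.
Column 3 must total 33; the given cells sum to 8, so (2,3) = 25.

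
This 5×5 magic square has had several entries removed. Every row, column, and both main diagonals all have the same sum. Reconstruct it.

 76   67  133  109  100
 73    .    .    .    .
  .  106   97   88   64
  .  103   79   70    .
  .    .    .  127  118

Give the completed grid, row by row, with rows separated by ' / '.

76 67 133 109 100 / 73 124 115 91 82 / 130 106 97 88 64 / 112 103 79 70 121 / 94 85 61 127 118

Row 1 is already complete: 76 + 67 + 133 + 109 + 100 = 485, so that is the magic constant.
Using row 3: 106 + 97 + 88 + 64 + ? → (3,1) = 485 − 355 = 130.
From column 4, 485 − (109 + 88 + 70 + 127) gives (2,4) = 91.
The remaining cell in main diagonal is (2,2) = 485 − 361 = 124.
Anti-diagonal: 100 + 91 + 97 + 103 + ? = 485, so (5,1) = 94.
Column 1 must total 485; the given cells sum to 373, so (4,1) = 112.
Column 2 must total 485; the given cells sum to 400, so (5,2) = 85.
The remaining cell in row 4 is (4,5) = 485 − 364 = 121.
Row 5: 94 + 85 + 127 + 118 + ? = 485, so (5,3) = 61.
Column 3 needs 485; the known cells sum to 370, so (2,3) = 115.
Using column 5: 100 + 64 + 121 + 118 + ? → (2,5) = 485 − 403 = 82.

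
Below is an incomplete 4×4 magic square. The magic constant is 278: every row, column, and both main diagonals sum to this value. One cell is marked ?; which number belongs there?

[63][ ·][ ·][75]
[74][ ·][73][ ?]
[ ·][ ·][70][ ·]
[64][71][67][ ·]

62

Row 4 needs 278; the known cells sum to 202, so (4,4) = 76.
Column 1 needs 278; the known cells sum to 201, so (3,1) = 77.
Column 3 needs 278; the known cells sum to 210, so (1,3) = 68.
Using main diagonal: 63 + 70 + 76 + ? → (2,2) = 278 − 209 = 69.
From anti-diagonal, 278 − (75 + 73 + 64) gives (3,2) = 66.
Row 1: 63 + 68 + 75 + ? = 278, so (1,2) = 72.
Row 2: 74 + 69 + 73 + ? = 278, so (2,4) = 62.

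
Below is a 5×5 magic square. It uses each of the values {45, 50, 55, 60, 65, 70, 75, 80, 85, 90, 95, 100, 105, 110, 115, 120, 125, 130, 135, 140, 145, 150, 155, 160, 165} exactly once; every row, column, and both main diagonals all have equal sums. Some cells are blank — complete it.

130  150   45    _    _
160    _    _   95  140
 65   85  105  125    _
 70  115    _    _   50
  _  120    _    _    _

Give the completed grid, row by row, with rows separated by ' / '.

The 25 entries sum to 2625, so each line sums to 2625/5 = 525.
Row 3 must total 525; the given cells sum to 380, so (3,5) = 145.
Column 1 must total 525; the given cells sum to 425, so (5,1) = 100.
Column 2 needs 525; the known cells sum to 470, so (2,2) = 55.
The remaining cell in anti-diagonal is (1,5) = 525 − 415 = 110.
The remaining cell in row 1 is (1,4) = 525 − 435 = 90.
The remaining cell in row 2 is (2,3) = 525 − 450 = 75.
Column 5: 110 + 140 + 145 + 50 + ? = 525, so (5,5) = 80.
The remaining cell in main diagonal is (4,4) = 525 − 370 = 155.
Row 4: 70 + 115 + 155 + 50 + ? = 525, so (4,3) = 135.
Using column 3: 45 + 75 + 105 + 135 + ? → (5,3) = 525 − 360 = 165.
Using column 4: 90 + 95 + 125 + 155 + ? → (5,4) = 525 − 465 = 60.

130 150 45 90 110 / 160 55 75 95 140 / 65 85 105 125 145 / 70 115 135 155 50 / 100 120 165 60 80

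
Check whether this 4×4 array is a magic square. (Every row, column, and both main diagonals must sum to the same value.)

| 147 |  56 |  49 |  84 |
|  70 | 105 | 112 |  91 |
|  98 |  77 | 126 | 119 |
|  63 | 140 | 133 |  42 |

No — row 2 sums to 378 but anti-diagonal sums to 336.

Row 1: 147 + 56 + 49 + 84 = 336.
Row 2: 70 + 105 + 112 + 91 = 378.
Row 3: 98 + 77 + 126 + 119 = 420.
Row 4: 63 + 140 + 133 + 42 = 378.
Column 1: 147 + 70 + 98 + 63 = 378.
Column 2: 56 + 105 + 77 + 140 = 378.
Column 3: 49 + 112 + 126 + 133 = 420.
Column 4: 84 + 91 + 119 + 42 = 336.
Main diagonal: 147 + 105 + 126 + 42 = 420.
Anti-diagonal: 84 + 112 + 77 + 63 = 336.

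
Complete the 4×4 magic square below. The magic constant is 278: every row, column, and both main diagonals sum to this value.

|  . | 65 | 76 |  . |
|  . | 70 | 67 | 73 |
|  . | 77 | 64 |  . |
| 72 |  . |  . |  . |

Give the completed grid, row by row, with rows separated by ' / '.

75 65 76 62 / 68 70 67 73 / 63 77 64 74 / 72 66 71 69

Row 2: 70 + 67 + 73 + ? = 278, so (2,1) = 68.
From column 2, 278 − (65 + 70 + 77) gives (4,2) = 66.
Column 3 needs 278; the known cells sum to 207, so (4,3) = 71.
Anti-diagonal must total 278; the given cells sum to 216, so (1,4) = 62.
Using row 1: 65 + 76 + 62 + ? → (1,1) = 278 − 203 = 75.
Row 4 must total 278; the given cells sum to 209, so (4,4) = 69.
From column 1, 278 − (75 + 68 + 72) gives (3,1) = 63.
The remaining cell in column 4 is (3,4) = 278 − 204 = 74.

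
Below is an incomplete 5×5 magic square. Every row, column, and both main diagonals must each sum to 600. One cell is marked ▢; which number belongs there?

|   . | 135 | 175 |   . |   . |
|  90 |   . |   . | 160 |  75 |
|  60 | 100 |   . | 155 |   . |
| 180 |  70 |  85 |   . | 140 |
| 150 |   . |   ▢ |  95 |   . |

80

From row 4, 600 − (180 + 70 + 85 + 140) gives (4,4) = 125.
Column 1 must total 600; the given cells sum to 480, so (1,1) = 120.
From column 4, 600 − (160 + 155 + 125 + 95) gives (1,4) = 65.
Using row 1: 120 + 135 + 175 + 65 + ? → (1,5) = 600 − 495 = 105.
Anti-diagonal needs 600; the known cells sum to 485, so (3,3) = 115.
Using row 3: 60 + 100 + 115 + 155 + ? → (3,5) = 600 − 430 = 170.
Column 5 must total 600; the given cells sum to 490, so (5,5) = 110.
Main diagonal needs 600; the known cells sum to 470, so (2,2) = 130.
Row 2: 90 + 130 + 160 + 75 + ? = 600, so (2,3) = 145.
Using column 2: 135 + 130 + 100 + 70 + ? → (5,2) = 600 − 435 = 165.
Column 3: 175 + 145 + 115 + 85 + ? = 600, so (5,3) = 80.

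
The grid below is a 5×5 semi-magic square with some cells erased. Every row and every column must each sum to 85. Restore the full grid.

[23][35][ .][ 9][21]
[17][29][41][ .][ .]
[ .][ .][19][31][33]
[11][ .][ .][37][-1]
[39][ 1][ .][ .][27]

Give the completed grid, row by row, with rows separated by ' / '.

Row 1 must total 85; the given cells sum to 88, so (1,3) = -3.
From column 1, 85 − (23 + 17 + 11 + 39) gives (3,1) = -5.
Column 5: 21 + 33 + (-1) + 27 + ? = 85, so (2,5) = 5.
Row 2 needs 85; the known cells sum to 92, so (2,4) = -7.
Row 3 must total 85; the given cells sum to 78, so (3,2) = 7.
Column 2 must total 85; the given cells sum to 72, so (4,2) = 13.
From column 4, 85 − (9 + (-7) + 31 + 37) gives (5,4) = 15.
Row 4 needs 85; the known cells sum to 60, so (4,3) = 25.
From row 5, 85 − (39 + 1 + 15 + 27) gives (5,3) = 3.

23 35 -3 9 21 / 17 29 41 -7 5 / -5 7 19 31 33 / 11 13 25 37 -1 / 39 1 3 15 27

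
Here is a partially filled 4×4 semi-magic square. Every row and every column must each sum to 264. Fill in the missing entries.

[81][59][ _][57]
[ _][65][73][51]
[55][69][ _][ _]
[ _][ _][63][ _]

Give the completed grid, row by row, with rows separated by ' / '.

81 59 67 57 / 75 65 73 51 / 55 69 61 79 / 53 71 63 77

Row 1: 81 + 59 + 57 + ? = 264, so (1,3) = 67.
From row 2, 264 − (65 + 73 + 51) gives (2,1) = 75.
The remaining cell in column 1 is (4,1) = 264 − 211 = 53.
From column 2, 264 − (59 + 65 + 69) gives (4,2) = 71.
Column 3 needs 264; the known cells sum to 203, so (3,3) = 61.
Row 3 needs 264; the known cells sum to 185, so (3,4) = 79.
Row 4: 53 + 71 + 63 + ? = 264, so (4,4) = 77.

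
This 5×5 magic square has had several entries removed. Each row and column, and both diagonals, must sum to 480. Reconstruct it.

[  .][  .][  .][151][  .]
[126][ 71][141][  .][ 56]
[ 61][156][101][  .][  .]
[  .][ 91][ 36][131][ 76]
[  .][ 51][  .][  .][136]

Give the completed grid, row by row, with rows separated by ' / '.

Row 2 must total 480; the given cells sum to 394, so (2,4) = 86.
Using row 4: 91 + 36 + 131 + 76 + ? → (4,1) = 480 − 334 = 146.
The remaining cell in column 2 is (1,2) = 480 − 369 = 111.
Main diagonal must total 480; the given cells sum to 439, so (1,1) = 41.
Column 1: 41 + 126 + 61 + 146 + ? = 480, so (5,1) = 106.
The remaining cell in anti-diagonal is (1,5) = 480 − 384 = 96.
The remaining cell in row 1 is (1,3) = 480 − 399 = 81.
Using column 3: 81 + 141 + 101 + 36 + ? → (5,3) = 480 − 359 = 121.
Using column 5: 96 + 56 + 76 + 136 + ? → (3,5) = 480 − 364 = 116.
Row 3: 61 + 156 + 101 + 116 + ? = 480, so (3,4) = 46.
Using row 5: 106 + 51 + 121 + 136 + ? → (5,4) = 480 − 414 = 66.

41 111 81 151 96 / 126 71 141 86 56 / 61 156 101 46 116 / 146 91 36 131 76 / 106 51 121 66 136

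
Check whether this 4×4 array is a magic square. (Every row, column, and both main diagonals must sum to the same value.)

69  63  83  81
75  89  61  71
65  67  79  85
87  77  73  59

Row 1: 69 + 63 + 83 + 81 = 296.
Row 2: 75 + 89 + 61 + 71 = 296.
Row 3: 65 + 67 + 79 + 85 = 296.
Row 4: 87 + 77 + 73 + 59 = 296.
Column 1: 69 + 75 + 65 + 87 = 296.
Column 2: 63 + 89 + 67 + 77 = 296.
Column 3: 83 + 61 + 79 + 73 = 296.
Column 4: 81 + 71 + 85 + 59 = 296.
Main diagonal: 69 + 89 + 79 + 59 = 296.
Anti-diagonal: 81 + 61 + 67 + 87 = 296.
All lines sum to 296.

Yes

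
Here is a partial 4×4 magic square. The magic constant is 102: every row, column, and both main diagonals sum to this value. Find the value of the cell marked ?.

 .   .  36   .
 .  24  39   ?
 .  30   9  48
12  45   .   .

6

The remaining cell in row 3 is (3,1) = 102 − 87 = 15.
Using column 2: 24 + 30 + 45 + ? → (1,2) = 102 − 99 = 3.
Column 3 must total 102; the given cells sum to 84, so (4,3) = 18.
From anti-diagonal, 102 − (39 + 30 + 12) gives (1,4) = 21.
From row 1, 102 − (3 + 36 + 21) gives (1,1) = 42.
The remaining cell in row 4 is (4,4) = 102 − 75 = 27.
Column 1 needs 102; the known cells sum to 69, so (2,1) = 33.
Column 4 needs 102; the known cells sum to 96, so (2,4) = 6.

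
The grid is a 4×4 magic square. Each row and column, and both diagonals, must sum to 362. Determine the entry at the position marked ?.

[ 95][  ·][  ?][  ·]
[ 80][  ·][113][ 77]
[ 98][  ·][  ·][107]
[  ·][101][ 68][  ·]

The remaining cell in row 2 is (2,2) = 362 − 270 = 92.
Using column 1: 95 + 80 + 98 + ? → (4,1) = 362 − 273 = 89.
Row 4: 89 + 101 + 68 + ? = 362, so (4,4) = 104.
Column 4: 77 + 107 + 104 + ? = 362, so (1,4) = 74.
From main diagonal, 362 − (95 + 92 + 104) gives (3,3) = 71.
From anti-diagonal, 362 − (74 + 113 + 89) gives (3,2) = 86.
Column 2 needs 362; the known cells sum to 279, so (1,2) = 83.
From column 3, 362 − (113 + 71 + 68) gives (1,3) = 110.

110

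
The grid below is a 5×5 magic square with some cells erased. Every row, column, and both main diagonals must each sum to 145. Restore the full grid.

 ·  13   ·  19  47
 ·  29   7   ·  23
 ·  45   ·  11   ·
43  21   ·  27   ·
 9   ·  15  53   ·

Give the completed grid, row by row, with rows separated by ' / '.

Column 2 needs 145; the known cells sum to 108, so (5,2) = 37.
The remaining cell in column 4 is (2,4) = 145 − 110 = 35.
Anti-diagonal needs 145; the known cells sum to 112, so (3,3) = 33.
Using row 2: 29 + 7 + 35 + 23 + ? → (2,1) = 145 − 94 = 51.
The remaining cell in row 5 is (5,5) = 145 − 114 = 31.
From main diagonal, 145 − (29 + 33 + 27 + 31) gives (1,1) = 25.
Row 1: 25 + 13 + 19 + 47 + ? = 145, so (1,3) = 41.
Column 1: 25 + 51 + 43 + 9 + ? = 145, so (3,1) = 17.
Column 3: 41 + 7 + 33 + 15 + ? = 145, so (4,3) = 49.
Using row 3: 17 + 45 + 33 + 11 + ? → (3,5) = 145 − 106 = 39.
Row 4: 43 + 21 + 49 + 27 + ? = 145, so (4,5) = 5.

25 13 41 19 47 / 51 29 7 35 23 / 17 45 33 11 39 / 43 21 49 27 5 / 9 37 15 53 31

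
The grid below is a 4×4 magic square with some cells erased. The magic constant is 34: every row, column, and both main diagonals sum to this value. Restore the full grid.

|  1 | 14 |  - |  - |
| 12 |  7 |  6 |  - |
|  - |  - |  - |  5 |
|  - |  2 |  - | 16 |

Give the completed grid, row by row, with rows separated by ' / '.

1 14 15 4 / 12 7 6 9 / 8 11 10 5 / 13 2 3 16

Using row 2: 12 + 7 + 6 + ? → (2,4) = 34 − 25 = 9.
Column 2 needs 34; the known cells sum to 23, so (3,2) = 11.
Column 4: 9 + 5 + 16 + ? = 34, so (1,4) = 4.
From main diagonal, 34 − (1 + 7 + 16) gives (3,3) = 10.
Anti-diagonal must total 34; the given cells sum to 21, so (4,1) = 13.
Row 1 needs 34; the known cells sum to 19, so (1,3) = 15.
Row 3 must total 34; the given cells sum to 26, so (3,1) = 8.
From row 4, 34 − (13 + 2 + 16) gives (4,3) = 3.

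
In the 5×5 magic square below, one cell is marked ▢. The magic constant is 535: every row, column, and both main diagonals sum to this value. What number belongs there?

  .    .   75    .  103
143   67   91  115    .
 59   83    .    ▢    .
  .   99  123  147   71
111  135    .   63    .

131

Row 2: 143 + 67 + 91 + 115 + ? = 535, so (2,5) = 119.
From row 4, 535 − (99 + 123 + 147 + 71) gives (4,1) = 95.
Column 1 needs 535; the known cells sum to 408, so (1,1) = 127.
Column 2: 67 + 83 + 99 + 135 + ? = 535, so (1,2) = 151.
Anti-diagonal must total 535; the given cells sum to 428, so (3,3) = 107.
Using row 1: 127 + 151 + 75 + 103 + ? → (1,4) = 535 − 456 = 79.
Column 3 needs 535; the known cells sum to 396, so (5,3) = 139.
Column 4: 79 + 115 + 147 + 63 + ? = 535, so (3,4) = 131.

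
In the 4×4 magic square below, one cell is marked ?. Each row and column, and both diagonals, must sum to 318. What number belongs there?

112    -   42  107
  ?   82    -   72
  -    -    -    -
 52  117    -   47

Row 1 needs 318; the known cells sum to 261, so (1,2) = 57.
Row 4 must total 318; the given cells sum to 216, so (4,3) = 102.
Column 2 must total 318; the given cells sum to 256, so (3,2) = 62.
From column 4, 318 − (107 + 72 + 47) gives (3,4) = 92.
From main diagonal, 318 − (112 + 82 + 47) gives (3,3) = 77.
From anti-diagonal, 318 − (107 + 62 + 52) gives (2,3) = 97.
Using row 2: 82 + 97 + 72 + ? → (2,1) = 318 − 251 = 67.

67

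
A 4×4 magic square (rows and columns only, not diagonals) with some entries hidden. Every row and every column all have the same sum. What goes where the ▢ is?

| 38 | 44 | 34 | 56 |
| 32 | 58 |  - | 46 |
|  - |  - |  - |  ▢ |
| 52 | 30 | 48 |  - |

Row 1 is complete and sums to 172; that is the magic constant.
Row 2: 32 + 58 + 46 + ? = 172, so (2,3) = 36.
The remaining cell in row 4 is (4,4) = 172 − 130 = 42.
Using column 1: 38 + 32 + 52 + ? → (3,1) = 172 − 122 = 50.
The remaining cell in column 2 is (3,2) = 172 − 132 = 40.
Column 3 needs 172; the known cells sum to 118, so (3,3) = 54.
From column 4, 172 − (56 + 46 + 42) gives (3,4) = 28.

28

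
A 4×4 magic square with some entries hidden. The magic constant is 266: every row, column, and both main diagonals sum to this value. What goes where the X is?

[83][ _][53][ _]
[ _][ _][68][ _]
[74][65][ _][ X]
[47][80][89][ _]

Row 4 must total 266; the given cells sum to 216, so (4,4) = 50.
Column 1: 83 + 74 + 47 + ? = 266, so (2,1) = 62.
Using column 3: 53 + 68 + 89 + ? → (3,3) = 266 − 210 = 56.
From main diagonal, 266 − (83 + 56 + 50) gives (2,2) = 77.
From anti-diagonal, 266 − (68 + 65 + 47) gives (1,4) = 86.
Using row 1: 83 + 53 + 86 + ? → (1,2) = 266 − 222 = 44.
Using row 2: 62 + 77 + 68 + ? → (2,4) = 266 − 207 = 59.
Row 3 needs 266; the known cells sum to 195, so (3,4) = 71.

71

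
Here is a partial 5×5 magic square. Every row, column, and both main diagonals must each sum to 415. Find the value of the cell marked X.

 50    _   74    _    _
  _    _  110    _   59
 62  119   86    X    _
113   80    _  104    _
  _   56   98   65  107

Row 5 needs 415; the known cells sum to 326, so (5,1) = 89.
Using column 1: 50 + 62 + 113 + 89 + ? → (2,1) = 415 − 314 = 101.
The remaining cell in column 3 is (4,3) = 415 − 368 = 47.
Using main diagonal: 50 + 86 + 104 + 107 + ? → (2,2) = 415 − 347 = 68.
Row 2 must total 415; the given cells sum to 338, so (2,4) = 77.
Using row 4: 113 + 80 + 47 + 104 + ? → (4,5) = 415 − 344 = 71.
From column 2, 415 − (68 + 119 + 80 + 56) gives (1,2) = 92.
The remaining cell in anti-diagonal is (1,5) = 415 − 332 = 83.
Row 1: 50 + 92 + 74 + 83 + ? = 415, so (1,4) = 116.
Column 4: 116 + 77 + 104 + 65 + ? = 415, so (3,4) = 53.

53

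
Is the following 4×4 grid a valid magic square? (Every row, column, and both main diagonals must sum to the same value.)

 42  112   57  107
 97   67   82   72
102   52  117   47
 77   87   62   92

Row 1: 42 + 112 + 57 + 107 = 318.
Row 2: 97 + 67 + 82 + 72 = 318.
Row 3: 102 + 52 + 117 + 47 = 318.
Row 4: 77 + 87 + 62 + 92 = 318.
Column 1: 42 + 97 + 102 + 77 = 318.
Column 2: 112 + 67 + 52 + 87 = 318.
Column 3: 57 + 82 + 117 + 62 = 318.
Column 4: 107 + 72 + 47 + 92 = 318.
Main diagonal: 42 + 67 + 117 + 92 = 318.
Anti-diagonal: 107 + 82 + 52 + 77 = 318.
All lines sum to 318.

Yes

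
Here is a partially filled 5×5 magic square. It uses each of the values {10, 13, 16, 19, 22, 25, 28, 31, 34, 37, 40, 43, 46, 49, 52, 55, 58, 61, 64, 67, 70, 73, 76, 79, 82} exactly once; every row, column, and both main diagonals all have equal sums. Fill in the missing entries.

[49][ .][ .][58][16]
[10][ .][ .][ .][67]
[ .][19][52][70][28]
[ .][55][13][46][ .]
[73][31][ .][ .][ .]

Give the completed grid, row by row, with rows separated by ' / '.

The 25 entries sum to 1150, so each line sums to 1150/5 = 230.
Using row 3: 19 + 52 + 70 + 28 + ? → (3,1) = 230 − 169 = 61.
Column 1 must total 230; the given cells sum to 193, so (4,1) = 37.
Anti-diagonal needs 230; the known cells sum to 196, so (2,4) = 34.
The remaining cell in row 4 is (4,5) = 230 − 151 = 79.
From column 4, 230 − (58 + 34 + 70 + 46) gives (5,4) = 22.
Column 5: 16 + 67 + 28 + 79 + ? = 230, so (5,5) = 40.
Main diagonal needs 230; the known cells sum to 187, so (2,2) = 43.
Row 2: 10 + 43 + 34 + 67 + ? = 230, so (2,3) = 76.
From row 5, 230 − (73 + 31 + 22 + 40) gives (5,3) = 64.
The remaining cell in column 2 is (1,2) = 230 − 148 = 82.
Column 3 must total 230; the given cells sum to 205, so (1,3) = 25.

49 82 25 58 16 / 10 43 76 34 67 / 61 19 52 70 28 / 37 55 13 46 79 / 73 31 64 22 40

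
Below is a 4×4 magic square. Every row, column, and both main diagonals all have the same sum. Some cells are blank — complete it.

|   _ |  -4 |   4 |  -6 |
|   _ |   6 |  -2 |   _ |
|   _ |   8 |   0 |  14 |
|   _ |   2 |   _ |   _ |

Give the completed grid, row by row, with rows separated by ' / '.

Column 2 is already complete: -4 + 6 + 8 + 2 = 12, so that is the magic constant.
Using row 1: -4 + 4 + (-6) + ? → (1,1) = 12 − (-6) = 18.
The remaining cell in row 3 is (3,1) = 12 − 22 = -10.
The remaining cell in column 3 is (4,3) = 12 − 2 = 10.
From main diagonal, 12 − (18 + 6 + 0) gives (4,4) = -12.
From anti-diagonal, 12 − (-6 + (-2) + 8) gives (4,1) = 12.
Column 1 needs 12; the known cells sum to 20, so (2,1) = -8.
The remaining cell in column 4 is (2,4) = 12 − (-4) = 16.

18 -4 4 -6 / -8 6 -2 16 / -10 8 0 14 / 12 2 10 -12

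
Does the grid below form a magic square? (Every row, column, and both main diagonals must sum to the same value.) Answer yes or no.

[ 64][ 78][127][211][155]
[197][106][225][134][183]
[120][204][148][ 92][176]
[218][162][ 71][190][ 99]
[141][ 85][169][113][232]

No — row 5 sums to 740 but row 1 sums to 635.

Row 1: 64 + 78 + 127 + 211 + 155 = 635.
Row 2: 197 + 106 + 225 + 134 + 183 = 845.
Row 3: 120 + 204 + 148 + 92 + 176 = 740.
Row 4: 218 + 162 + 71 + 190 + 99 = 740.
Row 5: 141 + 85 + 169 + 113 + 232 = 740.
Column 1: 64 + 197 + 120 + 218 + 141 = 740.
Column 2: 78 + 106 + 204 + 162 + 85 = 635.
Column 3: 127 + 225 + 148 + 71 + 169 = 740.
Column 4: 211 + 134 + 92 + 190 + 113 = 740.
Column 5: 155 + 183 + 176 + 99 + 232 = 845.
Main diagonal: 64 + 106 + 148 + 190 + 232 = 740.
Anti-diagonal: 155 + 134 + 148 + 162 + 141 = 740.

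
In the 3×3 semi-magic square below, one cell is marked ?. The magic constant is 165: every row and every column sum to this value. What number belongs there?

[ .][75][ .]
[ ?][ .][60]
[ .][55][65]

Row 3: 55 + 65 + ? = 165, so (3,1) = 45.
Using column 2: 75 + 55 + ? → (2,2) = 165 − 130 = 35.
Column 3: 60 + 65 + ? = 165, so (1,3) = 40.
Row 1: 75 + 40 + ? = 165, so (1,1) = 50.
Row 2 needs 165; the known cells sum to 95, so (2,1) = 70.

70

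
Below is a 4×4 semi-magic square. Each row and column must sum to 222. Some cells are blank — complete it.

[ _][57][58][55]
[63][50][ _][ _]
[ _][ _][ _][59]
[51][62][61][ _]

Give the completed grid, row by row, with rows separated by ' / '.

52 57 58 55 / 63 50 49 60 / 56 53 54 59 / 51 62 61 48

Using row 1: 57 + 58 + 55 + ? → (1,1) = 222 − 170 = 52.
Row 4: 51 + 62 + 61 + ? = 222, so (4,4) = 48.
Column 1 needs 222; the known cells sum to 166, so (3,1) = 56.
Column 2 must total 222; the given cells sum to 169, so (3,2) = 53.
Column 4 needs 222; the known cells sum to 162, so (2,4) = 60.
Row 2: 63 + 50 + 60 + ? = 222, so (2,3) = 49.
Row 3 must total 222; the given cells sum to 168, so (3,3) = 54.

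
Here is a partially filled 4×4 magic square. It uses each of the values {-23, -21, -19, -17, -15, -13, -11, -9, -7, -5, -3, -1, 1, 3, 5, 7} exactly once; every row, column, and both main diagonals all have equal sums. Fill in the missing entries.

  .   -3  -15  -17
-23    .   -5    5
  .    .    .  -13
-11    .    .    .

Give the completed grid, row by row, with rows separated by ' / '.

3 -3 -15 -17 / -23 -9 -5 5 / -1 1 -19 -13 / -11 -21 7 -7

The 16 entries sum to -128, so each line sums to -128/4 = -32.
From row 1, -32 − (-3 + (-15) + (-17)) gives (1,1) = 3.
The remaining cell in row 2 is (2,2) = -32 − (-23) = -9.
From column 1, -32 − (3 + (-23) + (-11)) gives (3,1) = -1.
Column 4 must total -32; the given cells sum to -25, so (4,4) = -7.
Main diagonal needs -32; the known cells sum to -13, so (3,3) = -19.
Using anti-diagonal: -17 + (-5) + (-11) + ? → (3,2) = -32 − (-33) = 1.
Column 2: -3 + (-9) + 1 + ? = -32, so (4,2) = -21.
Column 3 must total -32; the given cells sum to -39, so (4,3) = 7.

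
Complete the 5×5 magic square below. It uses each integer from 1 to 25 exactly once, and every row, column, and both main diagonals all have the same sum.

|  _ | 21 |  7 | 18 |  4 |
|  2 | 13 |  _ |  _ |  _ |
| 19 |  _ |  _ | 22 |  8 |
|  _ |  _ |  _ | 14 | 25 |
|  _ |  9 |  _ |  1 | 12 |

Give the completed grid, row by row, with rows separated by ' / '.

15 21 7 18 4 / 2 13 24 10 16 / 19 5 11 22 8 / 6 17 3 14 25 / 23 9 20 1 12

The entries are 1 through 25, which sum to 325, so each line sums to 325/5 = 65.
Row 1 needs 65; the known cells sum to 50, so (1,1) = 15.
Column 4: 18 + 22 + 14 + 1 + ? = 65, so (2,4) = 10.
From column 5, 65 − (4 + 8 + 25 + 12) gives (2,5) = 16.
Main diagonal: 15 + 13 + 14 + 12 + ? = 65, so (3,3) = 11.
Row 2 needs 65; the known cells sum to 41, so (2,3) = 24.
From row 3, 65 − (19 + 11 + 22 + 8) gives (3,2) = 5.
Column 2 must total 65; the given cells sum to 48, so (4,2) = 17.
Using anti-diagonal: 4 + 10 + 11 + 17 + ? → (5,1) = 65 − 42 = 23.
From row 5, 65 − (23 + 9 + 1 + 12) gives (5,3) = 20.
The remaining cell in column 1 is (4,1) = 65 − 59 = 6.
Column 3 needs 65; the known cells sum to 62, so (4,3) = 3.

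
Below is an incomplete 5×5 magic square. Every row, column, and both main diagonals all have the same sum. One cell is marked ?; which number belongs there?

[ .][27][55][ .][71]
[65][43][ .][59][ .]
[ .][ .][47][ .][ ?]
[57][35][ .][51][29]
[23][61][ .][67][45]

53

Anti-diagonal is complete and sums to 235; that is the magic constant.
Row 4 needs 235; the known cells sum to 172, so (4,3) = 63.
Using row 5: 23 + 61 + 67 + 45 + ? → (5,3) = 235 − 196 = 39.
The remaining cell in column 2 is (3,2) = 235 − 166 = 69.
The remaining cell in column 3 is (2,3) = 235 − 204 = 31.
Main diagonal needs 235; the known cells sum to 186, so (1,1) = 49.
Row 1 must total 235; the given cells sum to 202, so (1,4) = 33.
Using row 2: 65 + 43 + 31 + 59 + ? → (2,5) = 235 − 198 = 37.
The remaining cell in column 1 is (3,1) = 235 − 194 = 41.
Column 4 needs 235; the known cells sum to 210, so (3,4) = 25.
The remaining cell in column 5 is (3,5) = 235 − 182 = 53.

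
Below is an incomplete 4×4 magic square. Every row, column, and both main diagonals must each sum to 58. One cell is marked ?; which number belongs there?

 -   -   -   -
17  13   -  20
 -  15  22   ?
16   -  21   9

Using row 2: 17 + 13 + 20 + ? → (2,3) = 58 − 50 = 8.
From row 4, 58 − (16 + 21 + 9) gives (4,2) = 12.
The remaining cell in column 2 is (1,2) = 58 − 40 = 18.
The remaining cell in column 3 is (1,3) = 58 − 51 = 7.
The remaining cell in main diagonal is (1,1) = 58 − 44 = 14.
The remaining cell in anti-diagonal is (1,4) = 58 − 39 = 19.
Using column 1: 14 + 17 + 16 + ? → (3,1) = 58 − 47 = 11.
From column 4, 58 − (19 + 20 + 9) gives (3,4) = 10.

10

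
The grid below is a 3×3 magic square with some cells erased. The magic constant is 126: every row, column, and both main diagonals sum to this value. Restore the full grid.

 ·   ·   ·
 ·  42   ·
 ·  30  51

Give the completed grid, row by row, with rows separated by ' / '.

33 54 39 / 48 42 36 / 45 30 51

Row 3 must total 126; the given cells sum to 81, so (3,1) = 45.
Column 2 needs 126; the known cells sum to 72, so (1,2) = 54.
Main diagonal must total 126; the given cells sum to 93, so (1,1) = 33.
From anti-diagonal, 126 − (42 + 45) gives (1,3) = 39.
Column 1 needs 126; the known cells sum to 78, so (2,1) = 48.
Column 3: 39 + 51 + ? = 126, so (2,3) = 36.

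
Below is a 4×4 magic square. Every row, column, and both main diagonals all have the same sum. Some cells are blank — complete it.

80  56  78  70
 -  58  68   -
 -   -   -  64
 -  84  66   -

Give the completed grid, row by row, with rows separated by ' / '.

Row 1 is already complete: 80 + 56 + 78 + 70 = 284, so that is the magic constant.
Using column 2: 56 + 58 + 84 + ? → (3,2) = 284 − 198 = 86.
Using column 3: 78 + 68 + 66 + ? → (3,3) = 284 − 212 = 72.
Main diagonal: 80 + 58 + 72 + ? = 284, so (4,4) = 74.
Anti-diagonal needs 284; the known cells sum to 224, so (4,1) = 60.
Row 3: 86 + 72 + 64 + ? = 284, so (3,1) = 62.
Column 1 needs 284; the known cells sum to 202, so (2,1) = 82.
The remaining cell in column 4 is (2,4) = 284 − 208 = 76.

80 56 78 70 / 82 58 68 76 / 62 86 72 64 / 60 84 66 74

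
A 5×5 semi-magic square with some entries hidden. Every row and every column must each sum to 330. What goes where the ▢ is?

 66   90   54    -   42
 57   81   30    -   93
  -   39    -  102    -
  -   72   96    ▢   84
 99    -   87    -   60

Row 1 needs 330; the known cells sum to 252, so (1,4) = 78.
From row 2, 330 − (57 + 81 + 30 + 93) gives (2,4) = 69.
Column 2: 90 + 81 + 39 + 72 + ? = 330, so (5,2) = 48.
Using column 3: 54 + 30 + 96 + 87 + ? → (3,3) = 330 − 267 = 63.
Using column 5: 42 + 93 + 84 + 60 + ? → (3,5) = 330 − 279 = 51.
Row 3: 39 + 63 + 102 + 51 + ? = 330, so (3,1) = 75.
From row 5, 330 − (99 + 48 + 87 + 60) gives (5,4) = 36.
From column 1, 330 − (66 + 57 + 75 + 99) gives (4,1) = 33.
The remaining cell in column 4 is (4,4) = 330 − 285 = 45.

45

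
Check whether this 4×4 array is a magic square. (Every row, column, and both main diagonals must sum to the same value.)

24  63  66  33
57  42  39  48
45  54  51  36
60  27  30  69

Yes

Row 1: 24 + 63 + 66 + 33 = 186.
Row 2: 57 + 42 + 39 + 48 = 186.
Row 3: 45 + 54 + 51 + 36 = 186.
Row 4: 60 + 27 + 30 + 69 = 186.
Column 1: 24 + 57 + 45 + 60 = 186.
Column 2: 63 + 42 + 54 + 27 = 186.
Column 3: 66 + 39 + 51 + 30 = 186.
Column 4: 33 + 48 + 36 + 69 = 186.
Main diagonal: 24 + 42 + 51 + 69 = 186.
Anti-diagonal: 33 + 39 + 54 + 60 = 186.
All lines sum to 186.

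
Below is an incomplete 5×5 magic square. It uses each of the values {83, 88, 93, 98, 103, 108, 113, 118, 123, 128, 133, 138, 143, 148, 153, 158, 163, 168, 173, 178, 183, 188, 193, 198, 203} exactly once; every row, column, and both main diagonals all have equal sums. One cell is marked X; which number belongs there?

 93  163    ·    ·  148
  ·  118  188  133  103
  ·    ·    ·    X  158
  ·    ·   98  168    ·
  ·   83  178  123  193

The 25 entries sum to 3575, so each line sums to 3575/5 = 715.
Row 2 must total 715; the given cells sum to 542, so (2,1) = 173.
Row 5: 83 + 178 + 123 + 193 + ? = 715, so (5,1) = 138.
Using column 5: 148 + 103 + 158 + 193 + ? → (4,5) = 715 − 602 = 113.
Main diagonal needs 715; the known cells sum to 572, so (3,3) = 143.
Anti-diagonal: 148 + 133 + 143 + 138 + ? = 715, so (4,2) = 153.
Row 4 needs 715; the known cells sum to 532, so (4,1) = 183.
The remaining cell in column 1 is (3,1) = 715 − 587 = 128.
Column 2 must total 715; the given cells sum to 517, so (3,2) = 198.
From column 3, 715 − (188 + 143 + 98 + 178) gives (1,3) = 108.
Row 1 must total 715; the given cells sum to 512, so (1,4) = 203.
Row 3 must total 715; the given cells sum to 627, so (3,4) = 88.

88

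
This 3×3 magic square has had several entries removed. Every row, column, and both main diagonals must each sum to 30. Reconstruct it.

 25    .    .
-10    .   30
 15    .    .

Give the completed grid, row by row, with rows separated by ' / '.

25 0 5 / -10 10 30 / 15 20 -5

Using row 2: -10 + 30 + ? → (2,2) = 30 − 20 = 10.
Main diagonal needs 30; the known cells sum to 35, so (3,3) = -5.
Using anti-diagonal: 10 + 15 + ? → (1,3) = 30 − 25 = 5.
From row 1, 30 − (25 + 5) gives (1,2) = 0.
The remaining cell in row 3 is (3,2) = 30 − 10 = 20.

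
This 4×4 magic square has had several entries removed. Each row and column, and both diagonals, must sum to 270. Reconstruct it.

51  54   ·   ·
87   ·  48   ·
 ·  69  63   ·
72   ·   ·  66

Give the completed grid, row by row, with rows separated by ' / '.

Column 1: 51 + 87 + 72 + ? = 270, so (3,1) = 60.
Main diagonal must total 270; the given cells sum to 180, so (2,2) = 90.
From anti-diagonal, 270 − (48 + 69 + 72) gives (1,4) = 81.
Using row 1: 51 + 54 + 81 + ? → (1,3) = 270 − 186 = 84.
Row 2: 87 + 90 + 48 + ? = 270, so (2,4) = 45.
Using row 3: 60 + 69 + 63 + ? → (3,4) = 270 − 192 = 78.
Column 2: 54 + 90 + 69 + ? = 270, so (4,2) = 57.
From column 3, 270 − (84 + 48 + 63) gives (4,3) = 75.

51 54 84 81 / 87 90 48 45 / 60 69 63 78 / 72 57 75 66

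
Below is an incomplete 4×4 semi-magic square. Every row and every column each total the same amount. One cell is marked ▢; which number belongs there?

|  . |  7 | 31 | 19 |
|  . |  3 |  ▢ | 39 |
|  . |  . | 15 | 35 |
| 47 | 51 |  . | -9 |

43

Column 4 is complete and sums to 84; that is the magic constant.
Row 1 must total 84; the given cells sum to 57, so (1,1) = 27.
From row 4, 84 − (47 + 51 + (-9)) gives (4,3) = -5.
Column 2 needs 84; the known cells sum to 61, so (3,2) = 23.
Column 3: 31 + 15 + (-5) + ? = 84, so (2,3) = 43.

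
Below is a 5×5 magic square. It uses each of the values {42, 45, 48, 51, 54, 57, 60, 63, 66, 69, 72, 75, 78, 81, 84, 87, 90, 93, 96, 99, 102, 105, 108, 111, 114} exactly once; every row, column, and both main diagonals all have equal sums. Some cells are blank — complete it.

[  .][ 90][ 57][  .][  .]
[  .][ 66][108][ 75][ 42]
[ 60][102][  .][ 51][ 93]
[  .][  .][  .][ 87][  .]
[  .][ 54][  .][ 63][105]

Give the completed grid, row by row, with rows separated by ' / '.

The 25 entries sum to 1950, so each line sums to 1950/5 = 390.
Row 2 must total 390; the given cells sum to 291, so (2,1) = 99.
Row 3 must total 390; the given cells sum to 306, so (3,3) = 84.
From column 2, 390 − (90 + 66 + 102 + 54) gives (4,2) = 78.
From column 4, 390 − (75 + 51 + 87 + 63) gives (1,4) = 114.
Main diagonal needs 390; the known cells sum to 342, so (1,1) = 48.
Row 1 needs 390; the known cells sum to 309, so (1,5) = 81.
The remaining cell in column 5 is (4,5) = 390 − 321 = 69.
The remaining cell in anti-diagonal is (5,1) = 390 − 318 = 72.
The remaining cell in row 5 is (5,3) = 390 − 294 = 96.
The remaining cell in column 1 is (4,1) = 390 − 279 = 111.
Column 3: 57 + 108 + 84 + 96 + ? = 390, so (4,3) = 45.

48 90 57 114 81 / 99 66 108 75 42 / 60 102 84 51 93 / 111 78 45 87 69 / 72 54 96 63 105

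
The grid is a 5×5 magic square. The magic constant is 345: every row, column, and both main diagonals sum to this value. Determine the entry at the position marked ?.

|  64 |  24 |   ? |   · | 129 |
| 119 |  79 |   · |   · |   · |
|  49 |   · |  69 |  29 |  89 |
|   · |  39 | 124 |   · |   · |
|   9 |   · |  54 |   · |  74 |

84

Row 3: 49 + 69 + 29 + 89 + ? = 345, so (3,2) = 109.
Column 1 needs 345; the known cells sum to 241, so (4,1) = 104.
Column 2: 24 + 79 + 109 + 39 + ? = 345, so (5,2) = 94.
Main diagonal: 64 + 79 + 69 + 74 + ? = 345, so (4,4) = 59.
Anti-diagonal must total 345; the given cells sum to 246, so (2,4) = 99.
Using row 4: 104 + 39 + 124 + 59 + ? → (4,5) = 345 − 326 = 19.
The remaining cell in row 5 is (5,4) = 345 − 231 = 114.
The remaining cell in column 4 is (1,4) = 345 − 301 = 44.
Column 5: 129 + 89 + 19 + 74 + ? = 345, so (2,5) = 34.
Using row 1: 64 + 24 + 44 + 129 + ? → (1,3) = 345 − 261 = 84.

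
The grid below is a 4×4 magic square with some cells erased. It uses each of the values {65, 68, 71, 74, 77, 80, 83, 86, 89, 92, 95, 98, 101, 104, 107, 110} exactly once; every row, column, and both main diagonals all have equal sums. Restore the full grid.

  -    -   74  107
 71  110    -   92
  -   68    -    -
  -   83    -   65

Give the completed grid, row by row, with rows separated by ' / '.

The 16 entries sum to 1400, so each line sums to 1400/4 = 350.
The remaining cell in row 2 is (2,3) = 350 − 273 = 77.
Column 2 must total 350; the given cells sum to 261, so (1,2) = 89.
From column 4, 350 − (107 + 92 + 65) gives (3,4) = 86.
Anti-diagonal: 107 + 77 + 68 + ? = 350, so (4,1) = 98.
Row 1: 89 + 74 + 107 + ? = 350, so (1,1) = 80.
Row 4 needs 350; the known cells sum to 246, so (4,3) = 104.
From column 1, 350 − (80 + 71 + 98) gives (3,1) = 101.
Using column 3: 74 + 77 + 104 + ? → (3,3) = 350 − 255 = 95.

80 89 74 107 / 71 110 77 92 / 101 68 95 86 / 98 83 104 65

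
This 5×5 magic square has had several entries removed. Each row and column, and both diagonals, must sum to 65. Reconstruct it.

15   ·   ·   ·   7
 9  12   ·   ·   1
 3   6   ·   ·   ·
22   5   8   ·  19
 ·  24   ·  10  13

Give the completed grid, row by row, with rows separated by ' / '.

Row 4: 22 + 5 + 8 + 19 + ? = 65, so (4,4) = 11.
Using column 1: 15 + 9 + 3 + 22 + ? → (5,1) = 65 − 49 = 16.
Using column 2: 12 + 6 + 5 + 24 + ? → (1,2) = 65 − 47 = 18.
Using column 5: 7 + 1 + 19 + 13 + ? → (3,5) = 65 − 40 = 25.
Using main diagonal: 15 + 12 + 11 + 13 + ? → (3,3) = 65 − 51 = 14.
Anti-diagonal needs 65; the known cells sum to 42, so (2,4) = 23.
Using row 2: 9 + 12 + 23 + 1 + ? → (2,3) = 65 − 45 = 20.
Row 3 must total 65; the given cells sum to 48, so (3,4) = 17.
The remaining cell in row 5 is (5,3) = 65 − 63 = 2.
Using column 3: 20 + 14 + 8 + 2 + ? → (1,3) = 65 − 44 = 21.
Column 4 needs 65; the known cells sum to 61, so (1,4) = 4.

15 18 21 4 7 / 9 12 20 23 1 / 3 6 14 17 25 / 22 5 8 11 19 / 16 24 2 10 13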